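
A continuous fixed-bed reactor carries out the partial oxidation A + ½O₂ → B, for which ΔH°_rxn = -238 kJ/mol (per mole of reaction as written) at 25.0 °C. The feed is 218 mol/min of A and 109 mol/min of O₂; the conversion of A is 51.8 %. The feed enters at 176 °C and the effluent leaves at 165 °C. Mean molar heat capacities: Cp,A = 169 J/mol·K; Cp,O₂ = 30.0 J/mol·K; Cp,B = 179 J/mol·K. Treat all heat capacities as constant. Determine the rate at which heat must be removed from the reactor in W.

Extent of reaction ξ = 0.518 × 218 = 112.92 mol/min
Reaction term: ξ·ΔH°_rxn = 112.92 × -238 = -26876 kJ/min
Sensible, feed 176→25 °C: -6056.9 kJ/min
Outlet flows (mol/min): A 105.08, O₂ 52.538, B 112.92
Sensible, products 25→165 °C: 5536.6 kJ/min
Q = ΔH = -27396 kJ/min = -456.6 kW
Heat removed = 456600 W

Q_out = 457000 W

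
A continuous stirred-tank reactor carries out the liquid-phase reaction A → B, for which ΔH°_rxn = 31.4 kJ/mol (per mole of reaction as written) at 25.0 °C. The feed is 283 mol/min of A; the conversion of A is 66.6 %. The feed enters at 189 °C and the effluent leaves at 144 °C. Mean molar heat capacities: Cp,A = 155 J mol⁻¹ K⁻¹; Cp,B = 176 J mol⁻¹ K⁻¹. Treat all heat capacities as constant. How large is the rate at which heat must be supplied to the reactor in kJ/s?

Q_in = 73.6 kJ/s

Extent of reaction ξ = 0.666 × 283 = 188.48 mol/min
Reaction term: ξ·ΔH°_rxn = 188.48 × 31.4 = 5918.2 kJ/min
Sensible, feed 189→25 °C: -7193.9 kJ/min
Outlet flows (mol/min): A 94.522, B 188.48
Sensible, products 25→144 °C: 5690.9 kJ/min
Q = ΔH = 4415.3 kJ/min = 73.588 kW
Heat supplied = 73.588 kJ/s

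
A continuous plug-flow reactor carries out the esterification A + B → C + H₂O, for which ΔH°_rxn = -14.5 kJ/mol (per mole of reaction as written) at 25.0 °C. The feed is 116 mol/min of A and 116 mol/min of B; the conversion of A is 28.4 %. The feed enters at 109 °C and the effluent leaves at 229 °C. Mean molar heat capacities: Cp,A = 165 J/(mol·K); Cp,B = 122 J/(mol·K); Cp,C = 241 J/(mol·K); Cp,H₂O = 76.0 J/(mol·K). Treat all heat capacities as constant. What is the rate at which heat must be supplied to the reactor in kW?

Extent of reaction ξ = 0.284 × 116 = 32.944 mol/min
Reaction term: ξ·ΔH°_rxn = 32.944 × -14.5 = -477.69 kJ/min
Sensible, feed 109→25 °C: -2796.5 kJ/min
Outlet flows (mol/min): A 83.056, B 83.056, C 32.944, H₂O 32.944
Sensible, products 25→229 °C: 6993.2 kJ/min
Q = ΔH = 3719 kJ/min = 61.983 kW
Heat supplied = 61.983 kW

Q_in = 62.0 kW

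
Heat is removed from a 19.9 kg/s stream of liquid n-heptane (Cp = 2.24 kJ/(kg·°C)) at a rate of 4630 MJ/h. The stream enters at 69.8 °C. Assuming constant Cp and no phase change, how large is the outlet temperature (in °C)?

Q = 4630 MJ/h = 1286.1 kJ/s
ΔT = Q/(ṁ·Cp) = 1286.1/(19.9×2.24) = 28.852 K
T_out = 69.8 − 28.852 = 40.948 °C

T_out = 40.9 °C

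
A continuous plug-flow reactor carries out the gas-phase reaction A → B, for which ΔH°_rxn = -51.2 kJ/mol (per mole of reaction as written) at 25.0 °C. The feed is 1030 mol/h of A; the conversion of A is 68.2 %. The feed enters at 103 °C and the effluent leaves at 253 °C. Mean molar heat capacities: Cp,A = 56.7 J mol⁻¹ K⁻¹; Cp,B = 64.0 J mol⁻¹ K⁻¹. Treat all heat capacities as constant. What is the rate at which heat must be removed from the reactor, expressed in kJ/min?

Q_out = 434 kJ/min

Extent of reaction ξ = 0.682 × 1030 = 702.46 mol/h
Reaction term: ξ·ΔH°_rxn = 702.46 × -51.2 = -35966 kJ/h
Sensible, feed 103→25 °C: -4555.3 kJ/h
Outlet flows (mol/h): A 327.54, B 702.46
Sensible, products 25→253 °C: 14485 kJ/h
Q = ΔH = -26037 kJ/h = -7.2324 kW
Heat removed = 433.94 kJ/min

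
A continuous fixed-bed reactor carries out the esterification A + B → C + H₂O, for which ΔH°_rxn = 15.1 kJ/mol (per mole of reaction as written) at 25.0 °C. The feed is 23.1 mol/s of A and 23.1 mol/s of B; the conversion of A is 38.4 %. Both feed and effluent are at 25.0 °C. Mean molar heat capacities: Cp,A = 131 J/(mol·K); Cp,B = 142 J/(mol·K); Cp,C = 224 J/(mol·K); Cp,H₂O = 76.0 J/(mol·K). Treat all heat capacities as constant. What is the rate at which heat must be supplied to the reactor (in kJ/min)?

Q_in = 8040 kJ/min

Extent of reaction ξ = 0.384 × 23.1 = 8.8704 mol/s
Reaction term: ξ·ΔH°_rxn = 8.8704 × 15.1 = 133.94 kJ/s
Q = ΔH = 133.94 kJ/s = 133.94 kW
Heat supplied = 8036.6 kJ/min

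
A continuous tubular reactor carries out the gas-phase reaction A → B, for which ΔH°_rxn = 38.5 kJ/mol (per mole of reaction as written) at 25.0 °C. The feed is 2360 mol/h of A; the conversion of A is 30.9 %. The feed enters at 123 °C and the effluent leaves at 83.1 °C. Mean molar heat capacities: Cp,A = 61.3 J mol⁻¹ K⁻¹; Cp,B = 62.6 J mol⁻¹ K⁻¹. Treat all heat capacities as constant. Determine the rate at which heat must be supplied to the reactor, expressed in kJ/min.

Extent of reaction ξ = 0.309 × 2360 = 729.24 mol/h
Reaction term: ξ·ΔH°_rxn = 729.24 × 38.5 = 28076 kJ/h
Sensible, feed 123→25 °C: -14177 kJ/h
Outlet flows (mol/h): A 1630.8, B 729.24
Sensible, products 25→83.1 °C: 8460.3 kJ/h
Q = ΔH = 22359 kJ/h = 6.2107 kW
Heat supplied = 372.64 kJ/min

Q_in = 373 kJ/min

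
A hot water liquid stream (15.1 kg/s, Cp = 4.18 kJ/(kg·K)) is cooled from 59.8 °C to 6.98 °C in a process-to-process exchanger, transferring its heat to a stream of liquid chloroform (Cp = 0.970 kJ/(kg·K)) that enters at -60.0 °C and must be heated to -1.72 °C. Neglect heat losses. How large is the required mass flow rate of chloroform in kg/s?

ṁ_c = 59.0 kg/s

Heat released by hot stream: Q = 15.1 × 4.18 × (59.8 − 6.98) = 3333.9 kJ/s
Energy balance on cold side (adiabatic exchanger): Q = ṁ_c·Cp_c·(T_c,out − T_c,in)
ṁ_c = 3333.9 / [0.970 × (-1.72 − -60.0)] = 58.974 kg/s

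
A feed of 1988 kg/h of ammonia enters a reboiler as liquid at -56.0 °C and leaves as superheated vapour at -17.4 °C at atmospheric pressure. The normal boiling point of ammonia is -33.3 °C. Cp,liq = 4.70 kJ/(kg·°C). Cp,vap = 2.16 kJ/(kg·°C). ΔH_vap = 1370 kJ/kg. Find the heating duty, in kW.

liquid -56.0→-33.3 °C: 106.69 kJ/kg
vaporisation at -33.3 °C: 1370 kJ/kg
vapour -33.3→-17.4 °C: 34.344 kJ/kg
Δh = 106.69 + 1370 + 34.344 = 1511 kJ/kg
Q = ṁ·Δh = 1988 kg/h × 1511 kJ/kg = 3.0039e+06 kJ/h
|Q| = 834.43 kW

Q = 834 kW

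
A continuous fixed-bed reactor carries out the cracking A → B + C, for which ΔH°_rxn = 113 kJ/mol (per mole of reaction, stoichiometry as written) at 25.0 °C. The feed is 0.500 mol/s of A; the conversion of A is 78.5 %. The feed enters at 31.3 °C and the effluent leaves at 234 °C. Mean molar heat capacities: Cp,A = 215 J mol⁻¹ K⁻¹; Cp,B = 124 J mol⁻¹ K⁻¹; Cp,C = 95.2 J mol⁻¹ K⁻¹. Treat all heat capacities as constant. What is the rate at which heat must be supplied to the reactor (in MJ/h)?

Extent of reaction ξ = 0.785 × 0.500 = 0.3925 mol/s
Reaction term: ξ·ΔH°_rxn = 0.3925 × 113 = 44.352 kJ/s
Sensible, feed 31.3→25 °C: -0.67725 kJ/s
Outlet flows (mol/s): A 0.1075, B 0.3925, C 0.3925
Sensible, products 25→234 °C: 22.812 kJ/s
Q = ΔH = 66.487 kJ/s = 66.487 kW
Heat supplied = 239.35 MJ/h

Q_in = 239 MJ/h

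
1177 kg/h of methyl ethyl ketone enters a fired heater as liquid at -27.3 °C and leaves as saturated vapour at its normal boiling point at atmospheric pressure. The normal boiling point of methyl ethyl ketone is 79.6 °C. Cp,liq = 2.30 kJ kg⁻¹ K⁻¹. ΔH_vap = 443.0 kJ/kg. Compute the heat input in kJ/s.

liquid -27.3→79.6 °C: 245.87 kJ/kg
vaporisation at 79.6 °C: 443 kJ/kg
Δh = 245.87 + 443 = 688.87 kJ/kg
Q = ṁ·Δh = 1177 kg/h × 688.87 kJ/kg = 810800 kJ/h
|Q| = 225.22 kW

Q = 225 kJ/s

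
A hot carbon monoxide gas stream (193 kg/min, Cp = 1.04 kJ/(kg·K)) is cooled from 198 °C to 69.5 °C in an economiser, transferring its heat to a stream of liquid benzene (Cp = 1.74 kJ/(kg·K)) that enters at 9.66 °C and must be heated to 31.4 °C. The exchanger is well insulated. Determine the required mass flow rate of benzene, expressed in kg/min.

ṁ_c = 682 kg/min

Heat released by hot stream: Q = 193 × 1.04 × (198 − 69.5) = 25793 kJ/min
Energy balance on cold side (adiabatic exchanger): Q = ṁ_c·Cp_c·(T_c,out − T_c,in)
ṁ_c = 25793 / [1.74 × (31.4 − 9.66)] = 681.84 kg/min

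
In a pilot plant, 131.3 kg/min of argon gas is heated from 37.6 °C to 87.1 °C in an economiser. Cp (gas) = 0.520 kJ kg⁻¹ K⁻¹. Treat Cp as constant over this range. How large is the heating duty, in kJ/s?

Q = 56.3 kJ/s

Q = ṁ·Cp·ΔT = 131.3 × 0.520 × (87.1 − 37.6) = 3379.7 kJ/min
Converting: 3379.7 / 60 s = 56.328 kW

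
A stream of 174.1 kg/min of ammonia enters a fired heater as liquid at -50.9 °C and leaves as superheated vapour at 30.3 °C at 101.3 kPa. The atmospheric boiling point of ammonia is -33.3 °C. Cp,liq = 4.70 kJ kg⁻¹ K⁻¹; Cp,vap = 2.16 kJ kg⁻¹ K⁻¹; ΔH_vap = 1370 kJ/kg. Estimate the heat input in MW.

Q = 4.61 MW

liquid -50.9→-33.3 °C: 82.72 kJ/kg
vaporisation at -33.3 °C: 1370 kJ/kg
vapour -33.3→30.3 °C: 137.38 kJ/kg
Δh = 82.72 + 1370 + 137.38 = 1590.1 kJ/kg
Q = ṁ·Δh = 174.1 kg/min × 1590.1 kJ/kg = 276840 kJ/min
|Q| = 4613.9 kW = 4.6139 MW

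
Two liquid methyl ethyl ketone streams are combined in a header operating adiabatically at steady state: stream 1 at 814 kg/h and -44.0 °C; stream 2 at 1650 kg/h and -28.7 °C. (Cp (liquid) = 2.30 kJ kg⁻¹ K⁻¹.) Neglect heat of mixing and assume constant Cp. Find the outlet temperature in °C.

Energy balance with Q = 0: Σ ṁᵢCp,ᵢ(T_out − Tᵢ) = 0
Σ ṁᵢCp,ᵢTᵢ = 814×2.30×-44.0 + 1650×2.30×-28.7 = -191290
Σ ṁᵢCp,ᵢ = 814×2.30 + 1650×2.30 = 5667.2
T_out = -191290 / 5667.2 = -33.754 °C

T_out = -33.8 °C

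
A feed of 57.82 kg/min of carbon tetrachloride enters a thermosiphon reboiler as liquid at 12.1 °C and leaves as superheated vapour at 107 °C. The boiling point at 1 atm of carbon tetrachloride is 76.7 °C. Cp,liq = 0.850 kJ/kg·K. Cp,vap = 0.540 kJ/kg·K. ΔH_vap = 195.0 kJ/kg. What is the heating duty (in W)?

liquid 12.1→76.7 °C: 54.91 kJ/kg
vaporisation at 76.7 °C: 195 kJ/kg
vapour 76.7→107 °C: 16.362 kJ/kg
Δh = 54.91 + 195 + 16.362 = 266.27 kJ/kg
Q = ṁ·Δh = 57.82 kg/min × 266.27 kJ/kg = 15396 kJ/min
|Q| = 256.6 kW = 256600 W

Q = 257000 W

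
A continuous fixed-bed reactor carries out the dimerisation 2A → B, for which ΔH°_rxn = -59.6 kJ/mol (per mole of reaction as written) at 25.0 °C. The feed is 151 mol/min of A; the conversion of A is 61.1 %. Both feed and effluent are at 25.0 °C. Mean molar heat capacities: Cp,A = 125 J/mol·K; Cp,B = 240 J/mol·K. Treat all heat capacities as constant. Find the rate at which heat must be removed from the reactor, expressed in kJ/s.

Q_out = 45.8 kJ/s

Extent of reaction ξ = 0.611 × 151 / 2 = 46.13 mol/min
Reaction term: ξ·ΔH°_rxn = 46.13 × -59.6 = -2749.4 kJ/min
Q = ΔH = -2749.4 kJ/min = -45.823 kW
Heat removed = 45.823 kJ/s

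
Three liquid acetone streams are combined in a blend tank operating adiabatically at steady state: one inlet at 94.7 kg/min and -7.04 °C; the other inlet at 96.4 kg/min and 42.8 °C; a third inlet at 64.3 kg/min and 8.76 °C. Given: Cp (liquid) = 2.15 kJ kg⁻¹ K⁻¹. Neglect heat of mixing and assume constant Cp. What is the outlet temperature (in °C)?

T_out = 15.7 °C

No heat crosses the boundary, so H_out = H_in.
Σ ṁᵢCp,ᵢTᵢ = 94.7×2.15×-7.04 + 96.4×2.15×42.8 + 64.3×2.15×8.76 = 8648.4
Σ ṁᵢCp,ᵢ = 94.7×2.15 + 96.4×2.15 + 64.3×2.15 = 549.11
T_out = 8648.4 / 549.11 = 15.75 °C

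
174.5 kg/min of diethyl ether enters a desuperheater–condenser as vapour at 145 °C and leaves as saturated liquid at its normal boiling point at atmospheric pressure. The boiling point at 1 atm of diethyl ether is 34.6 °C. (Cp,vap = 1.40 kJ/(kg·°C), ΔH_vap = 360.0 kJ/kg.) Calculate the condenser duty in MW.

Q_c = 1.50 MW

vapour 145→34.6 °C: -154.56 kJ/kg
condensation at 34.6 °C: -360 kJ/kg
Δh = -154.56 + -360 = -514.56 kJ/kg
Q = ṁ·Δh = 174.5 kg/min × -514.56 kJ/kg = -89791 kJ/min
|Q| = 1496.5 kW = 1.4965 MW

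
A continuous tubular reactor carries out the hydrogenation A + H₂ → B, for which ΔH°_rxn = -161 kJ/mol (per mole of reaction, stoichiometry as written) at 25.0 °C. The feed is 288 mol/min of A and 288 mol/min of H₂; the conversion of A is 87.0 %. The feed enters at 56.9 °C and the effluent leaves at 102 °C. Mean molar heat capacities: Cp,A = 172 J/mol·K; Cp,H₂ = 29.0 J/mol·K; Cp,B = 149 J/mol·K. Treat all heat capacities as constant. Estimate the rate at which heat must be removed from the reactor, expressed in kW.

Q_out = 646 kW

Extent of reaction ξ = 0.870 × 288 = 250.56 mol/min
Reaction term: ξ·ΔH°_rxn = 250.56 × -161 = -40340 kJ/min
Sensible, feed 56.9→25 °C: -1846.6 kJ/min
Outlet flows (mol/min): A 37.44, H₂ 37.44, B 250.56
Sensible, products 25→102 °C: 3454.1 kJ/min
Q = ΔH = -38733 kJ/min = -645.54 kW
Heat removed = 645.54 kW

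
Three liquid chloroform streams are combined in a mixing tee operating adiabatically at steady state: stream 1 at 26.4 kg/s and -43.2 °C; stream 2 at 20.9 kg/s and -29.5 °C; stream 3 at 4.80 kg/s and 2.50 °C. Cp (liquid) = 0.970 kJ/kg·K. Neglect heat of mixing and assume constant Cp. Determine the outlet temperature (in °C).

Energy balance with Q = 0: Σ ṁᵢCp,ᵢ(T_out − Tᵢ) = 0
T_out = Σ ṁᵢCp,ᵢTᵢ / Σ ṁᵢCp,ᵢ
      = -1692.7 / 50.537 = -33.494 °C

T_out = -33.5 °C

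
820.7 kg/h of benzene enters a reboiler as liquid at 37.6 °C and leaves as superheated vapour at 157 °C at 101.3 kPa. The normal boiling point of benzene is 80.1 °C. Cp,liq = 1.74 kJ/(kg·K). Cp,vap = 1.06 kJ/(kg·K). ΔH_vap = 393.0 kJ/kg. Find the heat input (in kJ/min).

Q = 7500 kJ/min

liquid 37.6→80.1 °C: 73.95 kJ/kg
vaporisation at 80.1 °C: 393 kJ/kg
vapour 80.1→157 °C: 81.514 kJ/kg
Δh = 73.95 + 393 + 81.514 = 548.46 kJ/kg
Q = ṁ·Δh = 820.7 kg/h × 548.46 kJ/kg = 450120 kJ/h
|Q| = 125.03 kW = 7502.1 kJ/min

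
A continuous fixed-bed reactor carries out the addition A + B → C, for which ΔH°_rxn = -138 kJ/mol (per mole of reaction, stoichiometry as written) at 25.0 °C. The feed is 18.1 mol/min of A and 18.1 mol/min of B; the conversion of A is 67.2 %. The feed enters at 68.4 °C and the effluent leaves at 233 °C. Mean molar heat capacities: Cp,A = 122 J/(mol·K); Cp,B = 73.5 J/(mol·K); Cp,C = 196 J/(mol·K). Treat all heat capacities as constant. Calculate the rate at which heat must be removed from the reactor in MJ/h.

Extent of reaction ξ = 0.672 × 18.1 = 12.163 mol/min
Reaction term: ξ·ΔH°_rxn = 12.163 × -138 = -1678.5 kJ/min
Sensible, feed 68.4→25 °C: -153.57 kJ/min
Outlet flows (mol/min): A 5.9368, B 5.9368, C 12.163
Sensible, products 25→233 °C: 737.28 kJ/min
Q = ΔH = -1094.8 kJ/min = -18.247 kW
Heat removed = 65.689 MJ/h

Q_out = 65.7 MJ/h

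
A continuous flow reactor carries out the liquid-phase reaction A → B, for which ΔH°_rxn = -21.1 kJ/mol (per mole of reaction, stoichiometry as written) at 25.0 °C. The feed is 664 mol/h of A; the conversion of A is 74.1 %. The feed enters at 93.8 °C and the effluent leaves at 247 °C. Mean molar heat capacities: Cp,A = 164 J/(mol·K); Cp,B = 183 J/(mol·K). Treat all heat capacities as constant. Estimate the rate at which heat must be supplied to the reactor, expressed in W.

Extent of reaction ξ = 0.741 × 664 = 492.02 mol/h
Reaction term: ξ·ΔH°_rxn = 492.02 × -21.1 = -10382 kJ/h
Sensible, feed 93.8→25 °C: -7492 kJ/h
Outlet flows (mol/h): A 171.98, B 492.02
Sensible, products 25→247 °C: 26250 kJ/h
Q = ΔH = 8376.5 kJ/h = 2.3268 kW
Heat supplied = 2326.8 W

Q_in = 2330 W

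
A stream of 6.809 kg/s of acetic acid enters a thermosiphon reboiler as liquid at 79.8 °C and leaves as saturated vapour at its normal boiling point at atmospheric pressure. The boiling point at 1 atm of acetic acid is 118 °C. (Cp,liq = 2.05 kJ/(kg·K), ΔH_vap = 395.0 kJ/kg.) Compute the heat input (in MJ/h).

Q = 11600 MJ/h

liquid 79.8→118 °C: 78.31 kJ/kg
vaporisation at 118 °C: 395 kJ/kg
Δh = 78.31 + 395 = 473.31 kJ/kg
Q = ṁ·Δh = 6.809 kg/s × 473.31 kJ/kg = 3222.8 kJ/s
|Q| = 3222.8 kW = 11602 MJ/h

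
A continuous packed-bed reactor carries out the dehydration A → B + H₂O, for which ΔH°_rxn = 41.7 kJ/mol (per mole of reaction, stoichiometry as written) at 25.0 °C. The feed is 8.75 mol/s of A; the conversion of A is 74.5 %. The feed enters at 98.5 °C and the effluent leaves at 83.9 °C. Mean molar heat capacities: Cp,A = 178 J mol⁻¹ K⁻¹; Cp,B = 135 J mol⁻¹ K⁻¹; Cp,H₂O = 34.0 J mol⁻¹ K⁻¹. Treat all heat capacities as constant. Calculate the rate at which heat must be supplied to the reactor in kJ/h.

Q_in = 884000 kJ/h

Extent of reaction ξ = 0.745 × 8.75 = 6.5187 mol/s
Reaction term: ξ·ΔH°_rxn = 6.5187 × 41.7 = 271.83 kJ/s
Sensible, feed 98.5→25 °C: -114.48 kJ/s
Outlet flows (mol/s): A 2.2313, B 6.5187, H₂O 6.5187
Sensible, products 25→83.9 °C: 88.281 kJ/s
Q = ΔH = 245.64 kJ/s = 245.64 kW
Heat supplied = 884290 kJ/h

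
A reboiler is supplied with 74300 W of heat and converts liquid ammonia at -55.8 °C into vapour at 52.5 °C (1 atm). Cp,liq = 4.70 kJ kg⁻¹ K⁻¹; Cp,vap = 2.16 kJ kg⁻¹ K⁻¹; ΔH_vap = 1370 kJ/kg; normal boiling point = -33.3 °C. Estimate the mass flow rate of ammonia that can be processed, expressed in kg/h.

Δh = 4.70×(-33.3−-55.8) + 1370 + 2.16×(52.5−-33.3) = 1661.1 kJ/kg
Q = 74300 W = 74.3 kJ/s = 267480 kJ/h
ṁ = Q/Δh = 267480 / 1661.1 = 161.03 kg/h

ṁ = 161 kg/h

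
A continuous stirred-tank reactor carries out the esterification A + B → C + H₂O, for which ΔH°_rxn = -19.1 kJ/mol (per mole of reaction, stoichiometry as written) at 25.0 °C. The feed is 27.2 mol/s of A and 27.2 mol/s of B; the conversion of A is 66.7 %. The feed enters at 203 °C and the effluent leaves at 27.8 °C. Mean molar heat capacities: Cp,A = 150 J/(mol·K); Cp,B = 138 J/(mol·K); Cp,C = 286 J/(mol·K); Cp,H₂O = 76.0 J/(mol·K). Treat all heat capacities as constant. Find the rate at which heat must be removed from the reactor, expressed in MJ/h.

Extent of reaction ξ = 0.667 × 27.2 = 18.142 mol/s
Reaction term: ξ·ΔH°_rxn = 18.142 × -19.1 = -346.52 kJ/s
Sensible, feed 203→25 °C: -1394.4 kJ/s
Outlet flows (mol/s): A 9.0576, B 9.0576, C 18.142, H₂O 18.142
Sensible, products 25→27.8 °C: 25.693 kJ/s
Q = ΔH = -1715.2 kJ/s = -1715.2 kW
Heat removed = 6174.7 MJ/h

Q_out = 6170 MJ/h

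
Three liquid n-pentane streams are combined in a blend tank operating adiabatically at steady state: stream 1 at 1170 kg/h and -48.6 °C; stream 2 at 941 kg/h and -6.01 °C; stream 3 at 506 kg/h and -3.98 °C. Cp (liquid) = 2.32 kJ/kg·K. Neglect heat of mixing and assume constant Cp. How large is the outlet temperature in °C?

Energy balance with Q = 0: Σ ṁᵢCp,ᵢ(T_out − Tᵢ) = 0
Σ ṁᵢCp,ᵢTᵢ = 1170×2.32×-48.6 + 941×2.32×-6.01 + 506×2.32×-3.98 = -149710
Σ ṁᵢCp,ᵢ = 1170×2.32 + 941×2.32 + 506×2.32 = 6071.4
T_out = -149710 / 6071.4 = -24.658 °C

T_out = -24.7 °C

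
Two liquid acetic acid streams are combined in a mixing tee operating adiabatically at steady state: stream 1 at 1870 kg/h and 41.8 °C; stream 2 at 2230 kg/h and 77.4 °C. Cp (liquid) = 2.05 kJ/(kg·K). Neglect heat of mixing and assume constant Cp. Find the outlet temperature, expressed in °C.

No heat crosses the boundary, so H_out = H_in.
Σ ṁᵢCp,ᵢTᵢ = 1870×2.05×41.8 + 2230×2.05×77.4 = 514070
Σ ṁᵢCp,ᵢ = 1870×2.05 + 2230×2.05 = 8405
T_out = 514070 / 8405 = 61.163 °C

T_out = 61.2 °C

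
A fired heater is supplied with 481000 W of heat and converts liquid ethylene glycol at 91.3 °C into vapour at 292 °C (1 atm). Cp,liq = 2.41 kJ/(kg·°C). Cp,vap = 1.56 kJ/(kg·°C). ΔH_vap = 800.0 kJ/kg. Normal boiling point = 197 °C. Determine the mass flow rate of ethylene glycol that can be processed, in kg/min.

ṁ = 24.0 kg/min

Δh = 2.41×(197−91.3) + 800.0 + 1.56×(292−197) = 1202.9 kJ/kg
Q = 481000 W = 481 kJ/s = 28860 kJ/min
ṁ = Q/Δh = 28860 / 1202.9 = 23.991 kg/min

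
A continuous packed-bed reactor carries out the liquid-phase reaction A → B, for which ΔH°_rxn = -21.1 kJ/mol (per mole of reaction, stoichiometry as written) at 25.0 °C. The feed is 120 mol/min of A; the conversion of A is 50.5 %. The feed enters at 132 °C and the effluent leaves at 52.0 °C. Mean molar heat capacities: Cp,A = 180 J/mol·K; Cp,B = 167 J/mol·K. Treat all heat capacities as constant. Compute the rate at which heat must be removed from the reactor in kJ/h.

Q_out = 182000 kJ/h

Extent of reaction ξ = 0.505 × 120 = 60.6 mol/min
Reaction term: ξ·ΔH°_rxn = 60.6 × -21.1 = -1278.7 kJ/min
Sensible, feed 132→25 °C: -2311.2 kJ/min
Outlet flows (mol/min): A 59.4, B 60.6
Sensible, products 25→52.0 °C: 561.93 kJ/min
Q = ΔH = -3027.9 kJ/min = -50.466 kW
Heat removed = 181680 kJ/h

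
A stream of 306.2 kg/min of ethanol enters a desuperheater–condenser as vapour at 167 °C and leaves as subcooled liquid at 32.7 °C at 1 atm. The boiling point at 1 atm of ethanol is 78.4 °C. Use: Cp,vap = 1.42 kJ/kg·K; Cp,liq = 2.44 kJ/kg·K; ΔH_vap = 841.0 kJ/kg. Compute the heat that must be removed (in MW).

Q_c = 5.50 MW

vapour 167→78.4 °C: -125.81 kJ/kg
condensation at 78.4 °C: -841 kJ/kg
liquid 78.4→32.7 °C: -111.51 kJ/kg
Δh = -125.81 + -841 + -111.51 = -1078.3 kJ/kg
Q = ṁ·Δh = 306.2 kg/min × -1078.3 kJ/kg = -330180 kJ/min
|Q| = 5503 kW = 5.503 MW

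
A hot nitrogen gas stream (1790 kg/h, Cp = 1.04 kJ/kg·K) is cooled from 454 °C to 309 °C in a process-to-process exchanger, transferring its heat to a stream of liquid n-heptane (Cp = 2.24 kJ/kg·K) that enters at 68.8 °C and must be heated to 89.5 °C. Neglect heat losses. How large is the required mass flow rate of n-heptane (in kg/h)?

Heat released by hot stream: Q = 1790 × 1.04 × (454 − 309) = 269930 kJ/h
Energy balance on cold side (adiabatic exchanger): Q = ṁ_c·Cp_c·(T_c,out − T_c,in)
ṁ_c = 269930 / [2.24 × (89.5 − 68.8)] = 5821.5 kg/h

ṁ_c = 5820 kg/h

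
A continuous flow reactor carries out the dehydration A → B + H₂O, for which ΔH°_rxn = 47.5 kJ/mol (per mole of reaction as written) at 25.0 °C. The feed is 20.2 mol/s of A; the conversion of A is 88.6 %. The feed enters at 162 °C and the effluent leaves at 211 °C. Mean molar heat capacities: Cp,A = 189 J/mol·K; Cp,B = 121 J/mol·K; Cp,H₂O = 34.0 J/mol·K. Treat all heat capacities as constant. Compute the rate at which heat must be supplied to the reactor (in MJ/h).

Q_in = 3330 MJ/h

Extent of reaction ξ = 0.886 × 20.2 = 17.897 mol/s
Reaction term: ξ·ΔH°_rxn = 17.897 × 47.5 = 850.12 kJ/s
Sensible, feed 162→25 °C: -523.04 kJ/s
Outlet flows (mol/s): A 2.3028, B 17.897, H₂O 17.897
Sensible, products 25→211 °C: 596.93 kJ/s
Q = ΔH = 924.01 kJ/s = 924.01 kW
Heat supplied = 3326.4 MJ/h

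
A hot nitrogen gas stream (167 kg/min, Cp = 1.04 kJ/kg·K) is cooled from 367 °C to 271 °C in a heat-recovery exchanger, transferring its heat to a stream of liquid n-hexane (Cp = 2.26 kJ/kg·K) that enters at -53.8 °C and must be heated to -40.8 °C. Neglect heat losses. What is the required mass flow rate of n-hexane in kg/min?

ṁ_c = 568 kg/min

Heat released by hot stream: Q = 167 × 1.04 × (367 − 271) = 16673 kJ/min
Energy balance on cold side (adiabatic exchanger): Q = ṁ_c·Cp_c·(T_c,out − T_c,in)
ṁ_c = 16673 / [2.26 × (-40.8 − -53.8)] = 567.5 kg/min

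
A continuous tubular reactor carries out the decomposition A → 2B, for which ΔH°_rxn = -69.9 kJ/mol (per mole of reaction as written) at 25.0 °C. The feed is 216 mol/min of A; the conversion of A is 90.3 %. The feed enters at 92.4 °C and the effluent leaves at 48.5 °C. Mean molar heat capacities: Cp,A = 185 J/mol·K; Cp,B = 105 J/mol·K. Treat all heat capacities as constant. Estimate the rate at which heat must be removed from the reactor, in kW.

Q_out = 255 kW

Extent of reaction ξ = 0.903 × 216 = 195.05 mol/min
Reaction term: ξ·ΔH°_rxn = 195.05 × -69.9 = -13634 kJ/min
Sensible, feed 92.4→25 °C: -2693.3 kJ/min
Outlet flows (mol/min): A 20.952, B 390.1
Sensible, products 25→48.5 °C: 1053.7 kJ/min
Q = ΔH = -15274 kJ/min = -254.56 kW
Heat removed = 254.56 kW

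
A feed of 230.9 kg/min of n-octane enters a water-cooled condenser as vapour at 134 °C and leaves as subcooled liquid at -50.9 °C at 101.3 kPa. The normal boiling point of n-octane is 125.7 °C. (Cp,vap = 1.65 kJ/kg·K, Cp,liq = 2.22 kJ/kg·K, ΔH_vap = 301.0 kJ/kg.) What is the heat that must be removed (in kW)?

Q_c = 2720 kW

vapour 134→125.7 °C: -13.695 kJ/kg
condensation at 125.7 °C: -301 kJ/kg
liquid 125.7→-50.9 °C: -392.05 kJ/kg
Δh = -13.695 + -301 + -392.05 = -706.75 kJ/kg
Q = ṁ·Δh = 230.9 kg/min × -706.75 kJ/kg = -163190 kJ/min
|Q| = 2719.8 kW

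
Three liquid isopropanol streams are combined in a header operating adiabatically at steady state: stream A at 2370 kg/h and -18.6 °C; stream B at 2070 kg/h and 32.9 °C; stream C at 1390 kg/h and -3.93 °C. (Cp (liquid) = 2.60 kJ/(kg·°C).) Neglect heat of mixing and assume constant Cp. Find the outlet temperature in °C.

T_out = 3.18 °C

No heat crosses the boundary, so H_out = H_in.
T_out = Σ ṁᵢCp,ᵢTᵢ / Σ ṁᵢCp,ᵢ
      = 48252 / 15158 = 3.1832 °C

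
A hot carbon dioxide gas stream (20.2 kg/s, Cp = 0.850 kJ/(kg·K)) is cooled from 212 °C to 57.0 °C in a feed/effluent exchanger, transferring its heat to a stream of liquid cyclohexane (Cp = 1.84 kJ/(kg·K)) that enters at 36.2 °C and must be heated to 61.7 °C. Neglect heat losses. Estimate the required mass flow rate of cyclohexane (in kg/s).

Heat released by hot stream: Q = 20.2 × 0.850 × (212 − 57.0) = 2661.3 kJ/s
Energy balance on cold side (adiabatic exchanger): Q = ṁ_c·Cp_c·(T_c,out − T_c,in)
ṁ_c = 2661.3 / [1.84 × (61.7 − 36.2)] = 56.721 kg/s

ṁ_c = 56.7 kg/s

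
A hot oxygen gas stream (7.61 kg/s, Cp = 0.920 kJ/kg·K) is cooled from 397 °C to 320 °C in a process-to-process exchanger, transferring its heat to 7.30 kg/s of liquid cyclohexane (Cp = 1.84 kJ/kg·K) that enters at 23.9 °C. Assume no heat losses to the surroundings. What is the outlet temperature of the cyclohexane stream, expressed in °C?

Heat released by hot stream: Q = 7.61 × 0.920 × (397 − 320) = 539.09 kJ/s
Energy balance on cold side (adiabatic exchanger): Q = ṁ_c·Cp_c·(T_c,out − T_c,in)
T_c,out = 23.9 + 539.09/(7.30 × 1.84) = 64.035 °C

T_c,out = 64.0 °C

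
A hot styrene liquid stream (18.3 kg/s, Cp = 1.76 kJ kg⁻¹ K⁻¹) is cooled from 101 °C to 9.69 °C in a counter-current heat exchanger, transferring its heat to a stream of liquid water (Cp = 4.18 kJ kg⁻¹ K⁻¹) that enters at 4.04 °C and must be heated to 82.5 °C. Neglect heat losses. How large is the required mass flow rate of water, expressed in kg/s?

Heat released by hot stream: Q = 18.3 × 1.76 × (101 − 9.69) = 2940.9 kJ/s
Energy balance on cold side (adiabatic exchanger): Q = ṁ_c·Cp_c·(T_c,out − T_c,in)
ṁ_c = 2940.9 / [4.18 × (82.5 − 4.04)] = 8.9672 kg/s

ṁ_c = 8.97 kg/s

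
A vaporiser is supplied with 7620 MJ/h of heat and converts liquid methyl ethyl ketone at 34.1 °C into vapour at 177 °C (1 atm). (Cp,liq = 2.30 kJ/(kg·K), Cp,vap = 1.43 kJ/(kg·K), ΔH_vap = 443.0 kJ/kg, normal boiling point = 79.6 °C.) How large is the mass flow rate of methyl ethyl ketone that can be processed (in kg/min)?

ṁ = 185 kg/min

Δh = 2.30×(79.6−34.1) + 443.0 + 1.43×(177−79.6) = 686.93 kJ/kg
Q = 7620 MJ/h = 2116.7 kJ/s = 127000 kJ/min
ṁ = Q/Δh = 127000 / 686.93 = 184.88 kg/min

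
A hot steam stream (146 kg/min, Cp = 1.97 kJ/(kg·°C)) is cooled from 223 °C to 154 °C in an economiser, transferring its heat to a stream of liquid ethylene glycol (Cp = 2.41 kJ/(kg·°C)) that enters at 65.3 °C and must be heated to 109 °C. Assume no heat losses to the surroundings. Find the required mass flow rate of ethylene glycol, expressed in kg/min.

Heat released by hot stream: Q = 146 × 1.97 × (223 − 154) = 19846 kJ/min
Energy balance on cold side (adiabatic exchanger): Q = ṁ_c·Cp_c·(T_c,out − T_c,in)
ṁ_c = 19846 / [2.41 × (109 − 65.3)] = 188.44 kg/min

ṁ_c = 188 kg/min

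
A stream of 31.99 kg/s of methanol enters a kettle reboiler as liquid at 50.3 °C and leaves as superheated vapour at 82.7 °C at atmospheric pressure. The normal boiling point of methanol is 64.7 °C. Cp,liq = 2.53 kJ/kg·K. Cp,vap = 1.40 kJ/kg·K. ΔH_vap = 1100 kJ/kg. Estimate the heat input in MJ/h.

Q = 134000 MJ/h

liquid 50.3→64.7 °C: 36.432 kJ/kg
vaporisation at 64.7 °C: 1100 kJ/kg
vapour 64.7→82.7 °C: 25.2 kJ/kg
Δh = 36.432 + 1100 + 25.2 = 1161.6 kJ/kg
Q = ṁ·Δh = 31.99 kg/s × 1161.6 kJ/kg = 37161 kJ/s
|Q| = 37161 kW = 133780 MJ/h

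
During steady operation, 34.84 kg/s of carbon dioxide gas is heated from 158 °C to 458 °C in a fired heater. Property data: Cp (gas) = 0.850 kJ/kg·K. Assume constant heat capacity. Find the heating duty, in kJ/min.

Q = ṁ·Cp·ΔT = 34.84 × 0.850 × (458 − 158) = 8884.2 kJ/s
Heating duty = 533050 kJ/min

Q = 533000 kJ/min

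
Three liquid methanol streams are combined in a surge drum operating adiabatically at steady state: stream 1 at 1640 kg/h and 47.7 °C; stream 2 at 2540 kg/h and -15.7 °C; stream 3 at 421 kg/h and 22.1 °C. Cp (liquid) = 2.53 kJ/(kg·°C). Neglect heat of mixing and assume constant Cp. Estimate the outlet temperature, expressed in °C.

Adiabatic, steady state ⇒ Σ ṁᵢCp,ᵢ(T_out − Tᵢ) = 0
Σ ṁᵢCp,ᵢTᵢ = 1640×2.53×47.7 + 2540×2.53×-15.7 + 421×2.53×22.1 = 120560
Σ ṁᵢCp,ᵢ = 1640×2.53 + 2540×2.53 + 421×2.53 = 11641
T_out = 120560 / 11641 = 10.357 °C

T_out = 10.4 °C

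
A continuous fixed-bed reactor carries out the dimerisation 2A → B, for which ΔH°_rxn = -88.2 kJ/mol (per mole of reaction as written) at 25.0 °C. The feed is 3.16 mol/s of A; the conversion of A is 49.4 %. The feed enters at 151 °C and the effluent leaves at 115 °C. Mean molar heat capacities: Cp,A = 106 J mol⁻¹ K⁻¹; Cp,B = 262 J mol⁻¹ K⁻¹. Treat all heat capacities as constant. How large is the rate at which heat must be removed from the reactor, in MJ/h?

Q_out = 279 MJ/h

Extent of reaction ξ = 0.494 × 3.16 / 2 = 0.78052 mol/s
Reaction term: ξ·ΔH°_rxn = 0.78052 × -88.2 = -68.842 kJ/s
Sensible, feed 151→25 °C: -42.205 kJ/s
Outlet flows (mol/s): A 1.599, B 0.78052
Sensible, products 25→115 °C: 33.659 kJ/s
Q = ΔH = -77.388 kJ/s = -77.388 kW
Heat removed = 278.6 MJ/h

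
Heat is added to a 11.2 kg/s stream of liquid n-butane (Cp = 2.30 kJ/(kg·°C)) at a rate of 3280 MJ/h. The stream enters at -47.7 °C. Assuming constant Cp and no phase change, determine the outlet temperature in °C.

T_out = -12.3 °C

Q = 3280 MJ/h = 911.11 kJ/s
ΔT = Q/(ṁ·Cp) = 911.11/(11.2×2.30) = 35.369 K
T_out = -47.7 + 35.369 = -12.331 °C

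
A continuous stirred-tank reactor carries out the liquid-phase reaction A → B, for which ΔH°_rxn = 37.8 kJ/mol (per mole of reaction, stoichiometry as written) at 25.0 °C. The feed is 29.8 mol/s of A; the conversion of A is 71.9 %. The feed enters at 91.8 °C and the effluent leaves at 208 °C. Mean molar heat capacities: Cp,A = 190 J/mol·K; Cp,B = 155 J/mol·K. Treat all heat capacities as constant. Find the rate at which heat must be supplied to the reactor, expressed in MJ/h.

Q_in = 4790 MJ/h

Extent of reaction ξ = 0.719 × 29.8 = 21.426 mol/s
Reaction term: ξ·ΔH°_rxn = 21.426 × 37.8 = 809.91 kJ/s
Sensible, feed 91.8→25 °C: -378.22 kJ/s
Outlet flows (mol/s): A 8.3738, B 21.426
Sensible, products 25→208 °C: 898.91 kJ/s
Q = ΔH = 1330.6 kJ/s = 1330.6 kW
Heat supplied = 4790.2 MJ/h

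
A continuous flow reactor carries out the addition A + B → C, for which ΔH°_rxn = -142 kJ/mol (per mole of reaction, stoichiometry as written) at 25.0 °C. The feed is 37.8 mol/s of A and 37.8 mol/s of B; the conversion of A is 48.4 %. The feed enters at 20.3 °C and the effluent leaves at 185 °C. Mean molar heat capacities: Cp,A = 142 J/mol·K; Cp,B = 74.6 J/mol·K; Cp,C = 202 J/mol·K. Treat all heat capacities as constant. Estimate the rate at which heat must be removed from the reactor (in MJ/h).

Q_out = 4650 MJ/h

Extent of reaction ξ = 0.484 × 37.8 = 18.295 mol/s
Reaction term: ξ·ΔH°_rxn = 18.295 × -142 = -2597.9 kJ/s
Sensible, feed 20.3→25 °C: 38.481 kJ/s
Outlet flows (mol/s): A 19.505, B 19.505, C 18.295
Sensible, products 25→185 °C: 1267.3 kJ/s
Q = ΔH = -1292.2 kJ/s = -1292.2 kW
Heat removed = 4651.8 MJ/h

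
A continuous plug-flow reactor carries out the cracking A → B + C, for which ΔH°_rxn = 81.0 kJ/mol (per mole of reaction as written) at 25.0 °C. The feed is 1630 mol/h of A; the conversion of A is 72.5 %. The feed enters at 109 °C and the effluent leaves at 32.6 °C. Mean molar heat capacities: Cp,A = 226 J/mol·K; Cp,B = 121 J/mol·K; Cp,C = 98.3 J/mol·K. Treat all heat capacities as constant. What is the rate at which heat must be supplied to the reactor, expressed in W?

Extent of reaction ξ = 0.725 × 1630 = 1181.8 mol/h
Reaction term: ξ·ΔH°_rxn = 1181.8 × 81.0 = 95722 kJ/h
Sensible, feed 109→25 °C: -30944 kJ/h
Outlet flows (mol/h): A 448.25, B 1181.8, C 1181.8
Sensible, products 25→32.6 °C: 2739.5 kJ/h
Q = ΔH = 67517 kJ/h = 18.755 kW
Heat supplied = 18755 W

Q_in = 18800 W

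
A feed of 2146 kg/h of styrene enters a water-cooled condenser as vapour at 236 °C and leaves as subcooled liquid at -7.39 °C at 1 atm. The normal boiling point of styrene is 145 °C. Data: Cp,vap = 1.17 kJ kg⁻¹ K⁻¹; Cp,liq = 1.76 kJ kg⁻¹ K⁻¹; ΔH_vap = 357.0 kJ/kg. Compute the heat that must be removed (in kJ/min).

vapour 236→145 °C: -106.47 kJ/kg
condensation at 145 °C: -357 kJ/kg
liquid 145→-7.39 °C: -268.21 kJ/kg
Δh = -106.47 + -357 + -268.21 = -731.68 kJ/kg
Q = ṁ·Δh = 2146 kg/h × -731.68 kJ/kg = -1.5702e+06 kJ/h
|Q| = 436.16 kW = 26170 kJ/min

Q_c = 26200 kJ/min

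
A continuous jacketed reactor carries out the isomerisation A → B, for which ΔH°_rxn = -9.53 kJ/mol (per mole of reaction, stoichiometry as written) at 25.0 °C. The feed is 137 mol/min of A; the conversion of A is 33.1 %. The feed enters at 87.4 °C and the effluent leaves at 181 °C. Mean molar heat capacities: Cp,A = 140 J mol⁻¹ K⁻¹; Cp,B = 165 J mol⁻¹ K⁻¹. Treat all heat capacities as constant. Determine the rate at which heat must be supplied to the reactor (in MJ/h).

Extent of reaction ξ = 0.331 × 137 = 45.347 mol/min
Reaction term: ξ·ΔH°_rxn = 45.347 × -9.53 = -432.16 kJ/min
Sensible, feed 87.4→25 °C: -1196.8 kJ/min
Outlet flows (mol/min): A 91.653, B 45.347
Sensible, products 25→181 °C: 3168.9 kJ/min
Q = ΔH = 1539.9 kJ/min = 25.666 kW
Heat supplied = 92.397 MJ/h

Q_in = 92.4 MJ/h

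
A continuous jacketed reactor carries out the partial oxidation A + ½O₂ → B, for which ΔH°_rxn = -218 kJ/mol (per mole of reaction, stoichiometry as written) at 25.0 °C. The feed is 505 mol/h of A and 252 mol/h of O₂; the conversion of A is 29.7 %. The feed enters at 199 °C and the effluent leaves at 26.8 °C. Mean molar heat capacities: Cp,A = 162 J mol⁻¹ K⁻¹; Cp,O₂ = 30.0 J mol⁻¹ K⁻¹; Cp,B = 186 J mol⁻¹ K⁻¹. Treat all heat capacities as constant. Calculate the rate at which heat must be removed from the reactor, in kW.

Extent of reaction ξ = 0.297 × 505 = 149.98 mol/h
Reaction term: ξ·ΔH°_rxn = 149.98 × -218 = -32697 kJ/h
Sensible, feed 199→25 °C: -15550 kJ/h
Outlet flows (mol/h): A 355.01, O₂ 177.01, B 149.98
Sensible, products 25→26.8 °C: 163.3 kJ/h
Q = ΔH = -48084 kJ/h = -13.357 kW
Heat removed = 13.357 kW

Q_out = 13.4 kW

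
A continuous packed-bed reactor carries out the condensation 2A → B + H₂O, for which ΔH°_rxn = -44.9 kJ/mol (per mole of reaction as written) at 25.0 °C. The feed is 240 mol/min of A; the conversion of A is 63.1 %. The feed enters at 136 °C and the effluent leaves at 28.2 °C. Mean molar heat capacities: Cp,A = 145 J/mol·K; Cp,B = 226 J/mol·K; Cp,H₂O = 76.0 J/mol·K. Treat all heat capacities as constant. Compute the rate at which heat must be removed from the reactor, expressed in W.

Extent of reaction ξ = 0.631 × 240 / 2 = 75.72 mol/min
Reaction term: ξ·ΔH°_rxn = 75.72 × -44.9 = -3399.8 kJ/min
Sensible, feed 136→25 °C: -3862.8 kJ/min
Outlet flows (mol/min): A 88.56, B 75.72, H₂O 75.72
Sensible, products 25→28.2 °C: 114.27 kJ/min
Q = ΔH = -7148.4 kJ/min = -119.14 kW
Heat removed = 119140 W

Q_out = 119000 W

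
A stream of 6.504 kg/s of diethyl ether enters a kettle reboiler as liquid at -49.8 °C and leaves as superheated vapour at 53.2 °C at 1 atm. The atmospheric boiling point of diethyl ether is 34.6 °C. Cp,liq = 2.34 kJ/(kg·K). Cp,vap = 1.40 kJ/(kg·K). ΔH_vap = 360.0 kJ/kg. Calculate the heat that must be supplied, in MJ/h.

Q = 13700 MJ/h

liquid -49.8→34.6 °C: 197.5 kJ/kg
vaporisation at 34.6 °C: 360 kJ/kg
vapour 34.6→53.2 °C: 26.04 kJ/kg
Δh = 197.5 + 360 + 26.04 = 583.54 kJ/kg
Q = ṁ·Δh = 6.504 kg/s × 583.54 kJ/kg = 3795.3 kJ/s
|Q| = 3795.3 kW = 13663 MJ/h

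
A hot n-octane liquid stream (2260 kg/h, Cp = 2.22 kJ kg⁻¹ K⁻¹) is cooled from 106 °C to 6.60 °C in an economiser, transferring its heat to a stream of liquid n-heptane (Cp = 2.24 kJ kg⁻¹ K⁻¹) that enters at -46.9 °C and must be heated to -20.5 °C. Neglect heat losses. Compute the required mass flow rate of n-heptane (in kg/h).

ṁ_c = 8430 kg/h

Heat released by hot stream: Q = 2260 × 2.22 × (106 − 6.60) = 498710 kJ/h
Energy balance on cold side (adiabatic exchanger): Q = ṁ_c·Cp_c·(T_c,out − T_c,in)
ṁ_c = 498710 / [2.24 × (-20.5 − -46.9)] = 8433.3 kg/h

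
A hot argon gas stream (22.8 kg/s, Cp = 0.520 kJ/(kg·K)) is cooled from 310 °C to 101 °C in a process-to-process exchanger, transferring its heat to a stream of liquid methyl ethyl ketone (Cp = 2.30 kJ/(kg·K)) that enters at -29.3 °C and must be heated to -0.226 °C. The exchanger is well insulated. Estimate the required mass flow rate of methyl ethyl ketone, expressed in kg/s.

ṁ_c = 37.1 kg/s

Heat released by hot stream: Q = 22.8 × 0.520 × (310 − 101) = 2477.9 kJ/s
Energy balance on cold side (adiabatic exchanger): Q = ṁ_c·Cp_c·(T_c,out − T_c,in)
ṁ_c = 2477.9 / [2.30 × (-0.226 − -29.3)] = 37.055 kg/s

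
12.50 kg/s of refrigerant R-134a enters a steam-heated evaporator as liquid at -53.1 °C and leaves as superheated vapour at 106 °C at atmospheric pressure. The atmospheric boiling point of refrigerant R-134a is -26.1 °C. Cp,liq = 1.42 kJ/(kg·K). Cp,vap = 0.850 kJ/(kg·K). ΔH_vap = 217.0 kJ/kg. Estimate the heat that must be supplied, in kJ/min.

liquid -53.1→-26.1 °C: 38.34 kJ/kg
vaporisation at -26.1 °C: 217 kJ/kg
vapour -26.1→106 °C: 112.28 kJ/kg
Δh = 38.34 + 217 + 112.28 = 367.62 kJ/kg
Q = ṁ·Δh = 12.50 kg/s × 367.62 kJ/kg = 4595.3 kJ/s
|Q| = 4595.3 kW = 275720 kJ/min

Q = 276000 kJ/min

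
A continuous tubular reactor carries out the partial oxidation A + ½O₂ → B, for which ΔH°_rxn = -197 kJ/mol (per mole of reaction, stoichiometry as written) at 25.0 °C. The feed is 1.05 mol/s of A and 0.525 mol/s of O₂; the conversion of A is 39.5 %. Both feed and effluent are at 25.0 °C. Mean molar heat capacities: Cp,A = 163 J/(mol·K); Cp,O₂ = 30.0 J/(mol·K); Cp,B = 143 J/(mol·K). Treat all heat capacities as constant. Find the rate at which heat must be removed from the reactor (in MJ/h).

Q_out = 294 MJ/h

Extent of reaction ξ = 0.395 × 1.05 = 0.41475 mol/s
Reaction term: ξ·ΔH°_rxn = 0.41475 × -197 = -81.706 kJ/s
Q = ΔH = -81.706 kJ/s = -81.706 kW
Heat removed = 294.14 MJ/h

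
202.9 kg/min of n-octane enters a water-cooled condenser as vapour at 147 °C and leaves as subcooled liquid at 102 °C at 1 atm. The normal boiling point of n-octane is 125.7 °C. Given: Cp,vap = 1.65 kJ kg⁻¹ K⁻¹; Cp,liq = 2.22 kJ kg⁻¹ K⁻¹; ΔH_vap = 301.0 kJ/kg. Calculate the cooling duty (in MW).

vapour 147→125.7 °C: -35.145 kJ/kg
condensation at 125.7 °C: -301 kJ/kg
liquid 125.7→102 °C: -52.614 kJ/kg
Δh = -35.145 + -301 + -52.614 = -388.76 kJ/kg
Q = ṁ·Δh = 202.9 kg/min × -388.76 kJ/kg = -78879 kJ/min
|Q| = 1314.7 kW = 1.3147 MW

Q_c = 1.31 MW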